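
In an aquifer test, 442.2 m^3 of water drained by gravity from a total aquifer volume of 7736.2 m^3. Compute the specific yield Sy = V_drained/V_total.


Specific yield Sy = Volume drained / Total volume.
Sy = 442.2 / 7736.2
   = 0.0572.

0.0572


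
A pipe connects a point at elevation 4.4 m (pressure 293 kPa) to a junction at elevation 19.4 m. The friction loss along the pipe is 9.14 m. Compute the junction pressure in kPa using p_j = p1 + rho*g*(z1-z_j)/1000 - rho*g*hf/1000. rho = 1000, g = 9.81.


Junction pressure: p_j = p1 + rho*g*(z1 - z_j)/1000 - rho*g*hf/1000.
Elevation term = 1000*9.81*(4.4 - 19.4)/1000 = -147.15 kPa.
Friction term = 1000*9.81*9.14/1000 = 89.663 kPa.
p_j = 293 + -147.15 - 89.663 = 56.19 kPa.

56.19


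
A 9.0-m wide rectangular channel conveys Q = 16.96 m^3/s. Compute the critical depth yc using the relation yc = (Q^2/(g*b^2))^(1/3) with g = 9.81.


Using yc = (Q^2 / (g * b^2))^(1/3):
Q^2 = 16.96^2 = 287.64.
g * b^2 = 9.81 * 9.0^2 = 9.81 * 81.0 = 794.61.
Q^2 / (g*b^2) = 287.64 / 794.61 = 0.362.
yc = 0.362^(1/3) = 0.7127 m.

0.7127


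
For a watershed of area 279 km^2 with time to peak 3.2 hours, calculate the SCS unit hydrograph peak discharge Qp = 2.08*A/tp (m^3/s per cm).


SCS formula: Qp = 2.08 * A / tp.
Qp = 2.08 * 279 / 3.2
   = 580.32 / 3.2
   = 181.35 m^3/s per cm.

181.35


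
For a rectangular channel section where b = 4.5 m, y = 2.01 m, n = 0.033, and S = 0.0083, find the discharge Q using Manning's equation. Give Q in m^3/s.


For a rectangular channel, the cross-sectional area A = b * y = 4.5 * 2.01 = 9.04 m^2.
The wetted perimeter P = b + 2y = 4.5 + 2*2.01 = 8.52 m.
Hydraulic radius R = A/P = 9.04/8.52 = 1.0616 m.
Velocity V = (1/n)*R^(2/3)*S^(1/2) = (1/0.033)*1.0616^(2/3)*0.0083^(1/2) = 2.873 m/s.
Discharge Q = A * V = 9.04 * 2.873 = 25.986 m^3/s.

25.986


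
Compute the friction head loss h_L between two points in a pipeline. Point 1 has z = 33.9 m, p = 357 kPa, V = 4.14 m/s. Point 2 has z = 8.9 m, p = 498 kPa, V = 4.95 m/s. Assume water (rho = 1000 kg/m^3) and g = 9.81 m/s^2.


Total head at each section: H = z + p/(rho*g) + V^2/(2g).
H1 = 33.9 + 357*1000/(1000*9.81) + 4.14^2/(2*9.81)
   = 33.9 + 36.391 + 0.8736
   = 71.165 m.
H2 = 8.9 + 498*1000/(1000*9.81) + 4.95^2/(2*9.81)
   = 8.9 + 50.765 + 1.2489
   = 60.913 m.
h_L = H1 - H2 = 71.165 - 60.913 = 10.252 m.

10.252


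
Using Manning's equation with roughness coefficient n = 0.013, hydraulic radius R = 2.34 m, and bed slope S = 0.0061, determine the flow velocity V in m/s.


Manning's equation gives V = (1/n) * R^(2/3) * S^(1/2).
First, compute R^(2/3) = 2.34^(2/3) = 1.7626.
Next, S^(1/2) = 0.0061^(1/2) = 0.078102.
Then 1/n = 1/0.013 = 76.92.
V = 76.92 * 1.7626 * 0.078102 = 10.5893 m/s.

10.5893


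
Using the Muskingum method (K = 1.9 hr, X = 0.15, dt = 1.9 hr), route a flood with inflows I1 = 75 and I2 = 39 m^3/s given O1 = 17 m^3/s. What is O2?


Muskingum coefficients:
denom = 2*K*(1-X) + dt = 2*1.9*(1-0.15) + 1.9 = 5.13.
C0 = (dt - 2*K*X)/denom = (1.9 - 2*1.9*0.15)/5.13 = 0.2593.
C1 = (dt + 2*K*X)/denom = (1.9 + 2*1.9*0.15)/5.13 = 0.4815.
C2 = (2*K*(1-X) - dt)/denom = 0.2593.
O2 = C0*I2 + C1*I1 + C2*O1
   = 0.2593*39 + 0.4815*75 + 0.2593*17
   = 50.63 m^3/s.

50.63


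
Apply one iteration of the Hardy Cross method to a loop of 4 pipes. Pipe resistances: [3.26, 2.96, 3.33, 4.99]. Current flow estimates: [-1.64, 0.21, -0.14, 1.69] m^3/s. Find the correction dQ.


Numerator terms (r*Q*|Q|): 3.26*-1.64*|-1.64| = -8.7681; 2.96*0.21*|0.21| = 0.1305; 3.33*-0.14*|-0.14| = -0.0653; 4.99*1.69*|1.69| = 14.2519.
Sum of numerator = 5.5491.
Denominator terms (r*|Q|): 3.26*|-1.64| = 5.3464; 2.96*|0.21| = 0.6216; 3.33*|-0.14| = 0.4662; 4.99*|1.69| = 8.4331.
2 * sum of denominator = 2 * 14.8673 = 29.7346.
dQ = -5.5491 / 29.7346 = -0.1866 m^3/s.

-0.1866


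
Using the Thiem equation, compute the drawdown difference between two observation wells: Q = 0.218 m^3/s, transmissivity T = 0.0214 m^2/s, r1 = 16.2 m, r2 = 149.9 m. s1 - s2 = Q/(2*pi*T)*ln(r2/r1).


Thiem equation: s1 - s2 = Q/(2*pi*T) * ln(r2/r1).
ln(r2/r1) = ln(149.9/16.2) = 2.225.
Q/(2*pi*T) = 0.218 / (2*pi*0.0214) = 0.218 / 0.1345 = 1.6213.
s1 - s2 = 1.6213 * 2.225 = 3.6073 m.

3.6073


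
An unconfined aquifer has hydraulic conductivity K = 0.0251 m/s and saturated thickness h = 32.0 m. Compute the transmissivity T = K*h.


Transmissivity is defined as T = K * h.
T = 0.0251 * 32.0
  = 0.8032 m^2/s.

0.8032


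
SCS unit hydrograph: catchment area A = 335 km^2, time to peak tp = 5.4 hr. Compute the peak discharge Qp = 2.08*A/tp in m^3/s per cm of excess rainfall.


SCS formula: Qp = 2.08 * A / tp.
Qp = 2.08 * 335 / 5.4
   = 696.8 / 5.4
   = 129.04 m^3/s per cm.

129.04


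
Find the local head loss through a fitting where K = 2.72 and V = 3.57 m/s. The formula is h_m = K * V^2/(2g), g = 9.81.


Minor loss formula: h_m = K * V^2/(2g).
V^2 = 3.57^2 = 12.7449.
V^2/(2g) = 12.7449 / 19.62 = 0.6496 m.
h_m = 2.72 * 0.6496 = 1.7669 m.

1.7669


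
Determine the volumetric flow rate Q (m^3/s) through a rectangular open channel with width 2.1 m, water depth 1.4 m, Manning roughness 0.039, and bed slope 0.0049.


For a rectangular channel, the cross-sectional area A = b * y = 2.1 * 1.4 = 2.94 m^2.
The wetted perimeter P = b + 2y = 2.1 + 2*1.4 = 4.9 m.
Hydraulic radius R = A/P = 2.94/4.9 = 0.6 m.
Velocity V = (1/n)*R^(2/3)*S^(1/2) = (1/0.039)*0.6^(2/3)*0.0049^(1/2) = 1.2768 m/s.
Discharge Q = A * V = 2.94 * 1.2768 = 3.754 m^3/s.

3.754


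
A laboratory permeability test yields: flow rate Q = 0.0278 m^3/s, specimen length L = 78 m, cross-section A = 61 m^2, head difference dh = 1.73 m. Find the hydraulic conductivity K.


From K = Q*L / (A*dh):
Numerator: Q*L = 0.0278 * 78 = 2.1684.
Denominator: A*dh = 61 * 1.73 = 105.53.
K = 2.1684 / 105.53 = 0.020548 m/s.

0.020548


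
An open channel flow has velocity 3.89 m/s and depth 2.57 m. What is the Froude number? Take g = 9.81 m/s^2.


The Froude number is defined as Fr = V / sqrt(g*y).
g*y = 9.81 * 2.57 = 25.2117.
sqrt(g*y) = sqrt(25.2117) = 5.0211.
Fr = 3.89 / 5.0211 = 0.7747.

0.7747


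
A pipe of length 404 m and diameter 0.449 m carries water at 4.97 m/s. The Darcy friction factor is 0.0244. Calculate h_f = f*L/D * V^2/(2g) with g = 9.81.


Darcy-Weisbach equation: h_f = f * (L/D) * V^2/(2g).
f * L/D = 0.0244 * 404/0.449 = 21.9546.
V^2/(2g) = 4.97^2 / (2*9.81) = 24.7009 / 19.62 = 1.259 m.
h_f = 21.9546 * 1.259 = 27.64 m.

27.64


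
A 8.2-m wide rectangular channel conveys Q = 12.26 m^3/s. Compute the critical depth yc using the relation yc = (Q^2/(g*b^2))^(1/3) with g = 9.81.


Using yc = (Q^2 / (g * b^2))^(1/3):
Q^2 = 12.26^2 = 150.31.
g * b^2 = 9.81 * 8.2^2 = 9.81 * 67.24 = 659.62.
Q^2 / (g*b^2) = 150.31 / 659.62 = 0.2279.
yc = 0.2279^(1/3) = 0.6108 m.

0.6108


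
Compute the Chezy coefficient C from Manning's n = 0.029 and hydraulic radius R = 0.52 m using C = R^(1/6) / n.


The Chezy coefficient relates to Manning's n through C = R^(1/6) / n.
R^(1/6) = 0.52^(1/6) = 0.896741.
C = 0.896741 / 0.029 = 30.92 m^(1/2)/s.

30.92


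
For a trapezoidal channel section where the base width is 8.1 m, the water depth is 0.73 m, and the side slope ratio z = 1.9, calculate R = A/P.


For a trapezoidal section with side slope z:
A = (b + z*y)*y = (8.1 + 1.9*0.73)*0.73 = 6.926 m^2.
P = b + 2*y*sqrt(1 + z^2) = 8.1 + 2*0.73*sqrt(1 + 1.9^2) = 11.235 m.
R = A/P = 6.926 / 11.235 = 0.6164 m.

0.6164


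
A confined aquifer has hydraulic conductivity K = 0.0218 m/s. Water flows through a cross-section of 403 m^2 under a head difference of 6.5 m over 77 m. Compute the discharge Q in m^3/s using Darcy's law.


Darcy's law: Q = K * A * i, where i = dh/L.
Hydraulic gradient i = 6.5 / 77 = 0.084416.
Q = 0.0218 * 403 * 0.084416
  = 0.7416 m^3/s.

0.7416


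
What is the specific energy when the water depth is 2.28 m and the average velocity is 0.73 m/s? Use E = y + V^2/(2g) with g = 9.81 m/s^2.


Specific energy E = y + V^2/(2g).
Velocity head = V^2/(2g) = 0.73^2 / (2*9.81) = 0.5329 / 19.62 = 0.0272 m.
E = 2.28 + 0.0272 = 2.3072 m.

2.3072


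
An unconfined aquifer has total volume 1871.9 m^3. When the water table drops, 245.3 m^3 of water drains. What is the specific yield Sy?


Specific yield Sy = Volume drained / Total volume.
Sy = 245.3 / 1871.9
   = 0.131.

0.131


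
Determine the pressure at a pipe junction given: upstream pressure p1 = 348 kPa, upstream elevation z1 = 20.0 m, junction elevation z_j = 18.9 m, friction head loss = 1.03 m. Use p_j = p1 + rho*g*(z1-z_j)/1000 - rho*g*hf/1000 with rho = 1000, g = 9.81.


Junction pressure: p_j = p1 + rho*g*(z1 - z_j)/1000 - rho*g*hf/1000.
Elevation term = 1000*9.81*(20.0 - 18.9)/1000 = 10.791 kPa.
Friction term = 1000*9.81*1.03/1000 = 10.104 kPa.
p_j = 348 + 10.791 - 10.104 = 348.69 kPa.

348.69


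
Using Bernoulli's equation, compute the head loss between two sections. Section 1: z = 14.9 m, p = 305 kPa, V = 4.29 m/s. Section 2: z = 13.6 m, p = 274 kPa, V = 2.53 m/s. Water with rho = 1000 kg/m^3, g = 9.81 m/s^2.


Total head at each section: H = z + p/(rho*g) + V^2/(2g).
H1 = 14.9 + 305*1000/(1000*9.81) + 4.29^2/(2*9.81)
   = 14.9 + 31.091 + 0.938
   = 46.929 m.
H2 = 13.6 + 274*1000/(1000*9.81) + 2.53^2/(2*9.81)
   = 13.6 + 27.931 + 0.3262
   = 41.857 m.
h_L = H1 - H2 = 46.929 - 41.857 = 5.072 m.

5.072


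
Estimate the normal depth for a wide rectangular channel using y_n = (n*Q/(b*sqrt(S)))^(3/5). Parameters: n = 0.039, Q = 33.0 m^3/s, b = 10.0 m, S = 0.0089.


We use the wide-channel approximation y_n = (n*Q/(b*sqrt(S)))^(3/5).
sqrt(S) = sqrt(0.0089) = 0.09434.
Numerator: n*Q = 0.039 * 33.0 = 1.287.
Denominator: b*sqrt(S) = 10.0 * 0.09434 = 0.9434.
arg = 1.3642.
y_n = 1.3642^(3/5) = 1.2048 m.

1.2048


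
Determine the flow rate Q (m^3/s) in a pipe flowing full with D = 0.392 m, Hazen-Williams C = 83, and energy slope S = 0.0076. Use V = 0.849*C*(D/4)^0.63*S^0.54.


For a full circular pipe, R = D/4 = 0.392/4 = 0.098 m.
V = 0.849 * 83 * 0.098^0.63 * 0.0076^0.54
  = 0.849 * 83 * 0.231458 * 0.07172
  = 1.1698 m/s.
Pipe area A = pi*D^2/4 = pi*0.392^2/4 = 0.1207 m^2.
Q = A * V = 0.1207 * 1.1698 = 0.1412 m^3/s.

0.1412


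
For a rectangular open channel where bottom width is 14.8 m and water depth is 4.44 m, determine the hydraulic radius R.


For a rectangular section:
Flow area A = b * y = 14.8 * 4.44 = 65.71 m^2.
Wetted perimeter P = b + 2y = 14.8 + 2*4.44 = 23.68 m.
Hydraulic radius R = A/P = 65.71 / 23.68 = 2.775 m.

2.775


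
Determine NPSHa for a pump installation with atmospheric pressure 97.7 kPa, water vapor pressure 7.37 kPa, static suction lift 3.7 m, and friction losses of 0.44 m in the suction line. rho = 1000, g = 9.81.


NPSHa = p_atm/(rho*g) - z_s - hf_s - p_vap/(rho*g).
p_atm/(rho*g) = 97.7*1000 / (1000*9.81) = 9.959 m.
p_vap/(rho*g) = 7.37*1000 / (1000*9.81) = 0.751 m.
NPSHa = 9.959 - 3.7 - 0.44 - 0.751
      = 5.07 m.

5.07


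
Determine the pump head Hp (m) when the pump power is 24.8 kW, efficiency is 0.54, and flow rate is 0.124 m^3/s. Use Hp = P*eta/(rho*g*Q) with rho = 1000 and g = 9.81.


Pump head formula: Hp = P * eta / (rho * g * Q).
Numerator: P * eta = 24.8 * 1000 * 0.54 = 13392.0 W.
Denominator: rho * g * Q = 1000 * 9.81 * 0.124 = 1216.44.
Hp = 13392.0 / 1216.44 = 11.01 m.

11.01


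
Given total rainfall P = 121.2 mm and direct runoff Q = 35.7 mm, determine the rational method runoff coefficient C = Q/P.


The runoff coefficient C = runoff depth / rainfall depth.
C = 35.7 / 121.2
  = 0.2946.

0.2946


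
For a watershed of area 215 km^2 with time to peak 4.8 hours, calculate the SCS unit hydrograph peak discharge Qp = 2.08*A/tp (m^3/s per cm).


SCS formula: Qp = 2.08 * A / tp.
Qp = 2.08 * 215 / 4.8
   = 447.2 / 4.8
   = 93.17 m^3/s per cm.

93.17


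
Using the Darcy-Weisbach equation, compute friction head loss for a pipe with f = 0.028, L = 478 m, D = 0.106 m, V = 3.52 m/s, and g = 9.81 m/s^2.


Darcy-Weisbach equation: h_f = f * (L/D) * V^2/(2g).
f * L/D = 0.028 * 478/0.106 = 126.2642.
V^2/(2g) = 3.52^2 / (2*9.81) = 12.3904 / 19.62 = 0.6315 m.
h_f = 126.2642 * 0.6315 = 79.738 m.

79.738


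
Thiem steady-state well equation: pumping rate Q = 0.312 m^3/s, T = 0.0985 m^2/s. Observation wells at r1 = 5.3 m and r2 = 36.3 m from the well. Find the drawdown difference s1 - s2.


Thiem equation: s1 - s2 = Q/(2*pi*T) * ln(r2/r1).
ln(r2/r1) = ln(36.3/5.3) = 1.9241.
Q/(2*pi*T) = 0.312 / (2*pi*0.0985) = 0.312 / 0.6189 = 0.5041.
s1 - s2 = 0.5041 * 1.9241 = 0.97 m.

0.97


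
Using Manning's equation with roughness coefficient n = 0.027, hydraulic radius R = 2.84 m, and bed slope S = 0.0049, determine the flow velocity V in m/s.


Manning's equation gives V = (1/n) * R^(2/3) * S^(1/2).
First, compute R^(2/3) = 2.84^(2/3) = 2.0055.
Next, S^(1/2) = 0.0049^(1/2) = 0.07.
Then 1/n = 1/0.027 = 37.04.
V = 37.04 * 2.0055 * 0.07 = 5.1993 m/s.

5.1993


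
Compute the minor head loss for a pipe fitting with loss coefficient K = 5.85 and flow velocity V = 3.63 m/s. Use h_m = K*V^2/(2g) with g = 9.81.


Minor loss formula: h_m = K * V^2/(2g).
V^2 = 3.63^2 = 13.1769.
V^2/(2g) = 13.1769 / 19.62 = 0.6716 m.
h_m = 5.85 * 0.6716 = 3.9289 m.

3.9289


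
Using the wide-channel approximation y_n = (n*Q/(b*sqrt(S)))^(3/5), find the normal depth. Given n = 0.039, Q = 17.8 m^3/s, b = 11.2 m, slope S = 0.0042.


We use the wide-channel approximation y_n = (n*Q/(b*sqrt(S)))^(3/5).
sqrt(S) = sqrt(0.0042) = 0.064807.
Numerator: n*Q = 0.039 * 17.8 = 0.6942.
Denominator: b*sqrt(S) = 11.2 * 0.064807 = 0.725838.
arg = 0.9564.
y_n = 0.9564^(3/5) = 0.9736 m.

0.9736


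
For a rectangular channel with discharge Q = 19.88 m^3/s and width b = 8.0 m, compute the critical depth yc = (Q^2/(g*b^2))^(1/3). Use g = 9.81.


Using yc = (Q^2 / (g * b^2))^(1/3):
Q^2 = 19.88^2 = 395.21.
g * b^2 = 9.81 * 8.0^2 = 9.81 * 64.0 = 627.84.
Q^2 / (g*b^2) = 395.21 / 627.84 = 0.6295.
yc = 0.6295^(1/3) = 0.857 m.

0.857


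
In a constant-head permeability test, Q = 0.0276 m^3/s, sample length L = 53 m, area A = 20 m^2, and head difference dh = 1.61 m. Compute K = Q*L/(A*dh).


From K = Q*L / (A*dh):
Numerator: Q*L = 0.0276 * 53 = 1.4628.
Denominator: A*dh = 20 * 1.61 = 32.2.
K = 1.4628 / 32.2 = 0.045429 m/s.

0.045429


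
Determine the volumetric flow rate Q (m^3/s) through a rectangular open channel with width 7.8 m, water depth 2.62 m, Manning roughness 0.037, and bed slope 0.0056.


For a rectangular channel, the cross-sectional area A = b * y = 7.8 * 2.62 = 20.44 m^2.
The wetted perimeter P = b + 2y = 7.8 + 2*2.62 = 13.04 m.
Hydraulic radius R = A/P = 20.44/13.04 = 1.5672 m.
Velocity V = (1/n)*R^(2/3)*S^(1/2) = (1/0.037)*1.5672^(2/3)*0.0056^(1/2) = 2.7288 m/s.
Discharge Q = A * V = 20.44 * 2.7288 = 55.766 m^3/s.

55.766


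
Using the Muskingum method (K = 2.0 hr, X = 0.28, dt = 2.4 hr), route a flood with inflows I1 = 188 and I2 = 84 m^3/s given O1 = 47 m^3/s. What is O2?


Muskingum coefficients:
denom = 2*K*(1-X) + dt = 2*2.0*(1-0.28) + 2.4 = 5.28.
C0 = (dt - 2*K*X)/denom = (2.4 - 2*2.0*0.28)/5.28 = 0.2424.
C1 = (dt + 2*K*X)/denom = (2.4 + 2*2.0*0.28)/5.28 = 0.6667.
C2 = (2*K*(1-X) - dt)/denom = 0.0909.
O2 = C0*I2 + C1*I1 + C2*O1
   = 0.2424*84 + 0.6667*188 + 0.0909*47
   = 149.97 m^3/s.

149.97


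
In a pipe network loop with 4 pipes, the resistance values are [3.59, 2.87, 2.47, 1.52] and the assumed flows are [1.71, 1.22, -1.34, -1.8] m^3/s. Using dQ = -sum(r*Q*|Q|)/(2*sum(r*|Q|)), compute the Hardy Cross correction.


Numerator terms (r*Q*|Q|): 3.59*1.71*|1.71| = 10.4975; 2.87*1.22*|1.22| = 4.2717; 2.47*-1.34*|-1.34| = -4.4351; 1.52*-1.8*|-1.8| = -4.9248.
Sum of numerator = 5.4093.
Denominator terms (r*|Q|): 3.59*|1.71| = 6.1389; 2.87*|1.22| = 3.5014; 2.47*|-1.34| = 3.3098; 1.52*|-1.8| = 2.736.
2 * sum of denominator = 2 * 15.6861 = 31.3722.
dQ = -5.4093 / 31.3722 = -0.1724 m^3/s.

-0.1724


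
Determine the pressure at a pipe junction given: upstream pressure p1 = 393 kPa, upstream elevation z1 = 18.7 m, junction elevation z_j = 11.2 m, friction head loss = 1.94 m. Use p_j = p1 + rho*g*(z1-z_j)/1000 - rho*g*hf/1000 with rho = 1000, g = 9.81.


Junction pressure: p_j = p1 + rho*g*(z1 - z_j)/1000 - rho*g*hf/1000.
Elevation term = 1000*9.81*(18.7 - 11.2)/1000 = 73.575 kPa.
Friction term = 1000*9.81*1.94/1000 = 19.031 kPa.
p_j = 393 + 73.575 - 19.031 = 447.54 kPa.

447.54


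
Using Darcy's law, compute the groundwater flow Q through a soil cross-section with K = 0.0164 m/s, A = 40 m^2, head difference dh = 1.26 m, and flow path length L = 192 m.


Darcy's law: Q = K * A * i, where i = dh/L.
Hydraulic gradient i = 1.26 / 192 = 0.006562.
Q = 0.0164 * 40 * 0.006562
  = 0.0043 m^3/s.

0.0043


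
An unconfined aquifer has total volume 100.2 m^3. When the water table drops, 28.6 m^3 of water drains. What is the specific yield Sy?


Specific yield Sy = Volume drained / Total volume.
Sy = 28.6 / 100.2
   = 0.2854.

0.2854


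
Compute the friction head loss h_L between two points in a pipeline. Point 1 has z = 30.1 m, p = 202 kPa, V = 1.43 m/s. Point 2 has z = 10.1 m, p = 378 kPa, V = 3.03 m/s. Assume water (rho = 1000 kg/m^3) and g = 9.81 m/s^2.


Total head at each section: H = z + p/(rho*g) + V^2/(2g).
H1 = 30.1 + 202*1000/(1000*9.81) + 1.43^2/(2*9.81)
   = 30.1 + 20.591 + 0.1042
   = 50.795 m.
H2 = 10.1 + 378*1000/(1000*9.81) + 3.03^2/(2*9.81)
   = 10.1 + 38.532 + 0.4679
   = 49.1 m.
h_L = H1 - H2 = 50.795 - 49.1 = 1.695 m.

1.695


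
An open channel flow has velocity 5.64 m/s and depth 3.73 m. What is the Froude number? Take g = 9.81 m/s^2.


The Froude number is defined as Fr = V / sqrt(g*y).
g*y = 9.81 * 3.73 = 36.5913.
sqrt(g*y) = sqrt(36.5913) = 6.0491.
Fr = 5.64 / 6.0491 = 0.9324.

0.9324


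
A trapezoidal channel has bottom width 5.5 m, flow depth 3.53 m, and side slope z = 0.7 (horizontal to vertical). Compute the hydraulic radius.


For a trapezoidal section with side slope z:
A = (b + z*y)*y = (5.5 + 0.7*3.53)*3.53 = 28.138 m^2.
P = b + 2*y*sqrt(1 + z^2) = 5.5 + 2*3.53*sqrt(1 + 0.7^2) = 14.118 m.
R = A/P = 28.138 / 14.118 = 1.9931 m.

1.9931


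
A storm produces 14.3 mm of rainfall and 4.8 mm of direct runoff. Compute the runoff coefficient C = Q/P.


The runoff coefficient C = runoff depth / rainfall depth.
C = 4.8 / 14.3
  = 0.3357.

0.3357


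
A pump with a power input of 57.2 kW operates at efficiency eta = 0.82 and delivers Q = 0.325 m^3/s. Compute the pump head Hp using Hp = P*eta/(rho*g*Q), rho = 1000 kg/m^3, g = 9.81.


Pump head formula: Hp = P * eta / (rho * g * Q).
Numerator: P * eta = 57.2 * 1000 * 0.82 = 46904.0 W.
Denominator: rho * g * Q = 1000 * 9.81 * 0.325 = 3188.25.
Hp = 46904.0 / 3188.25 = 14.71 m.

14.71


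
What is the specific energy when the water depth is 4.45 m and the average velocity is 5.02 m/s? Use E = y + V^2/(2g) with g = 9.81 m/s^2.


Specific energy E = y + V^2/(2g).
Velocity head = V^2/(2g) = 5.02^2 / (2*9.81) = 25.2004 / 19.62 = 1.2844 m.
E = 4.45 + 1.2844 = 5.7344 m.

5.7344


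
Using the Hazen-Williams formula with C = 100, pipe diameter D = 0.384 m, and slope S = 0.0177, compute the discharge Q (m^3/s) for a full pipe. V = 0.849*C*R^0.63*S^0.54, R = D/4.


For a full circular pipe, R = D/4 = 0.384/4 = 0.096 m.
V = 0.849 * 100 * 0.096^0.63 * 0.0177^0.54
  = 0.849 * 100 * 0.228471 * 0.113215
  = 2.1961 m/s.
Pipe area A = pi*D^2/4 = pi*0.384^2/4 = 0.1158 m^2.
Q = A * V = 0.1158 * 2.1961 = 0.2543 m^3/s.

0.2543


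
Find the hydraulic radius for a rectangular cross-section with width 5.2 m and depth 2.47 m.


For a rectangular section:
Flow area A = b * y = 5.2 * 2.47 = 12.84 m^2.
Wetted perimeter P = b + 2y = 5.2 + 2*2.47 = 10.14 m.
Hydraulic radius R = A/P = 12.84 / 10.14 = 1.2667 m.

1.2667


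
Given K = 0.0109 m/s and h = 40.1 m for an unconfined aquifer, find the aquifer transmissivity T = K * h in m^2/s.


Transmissivity is defined as T = K * h.
T = 0.0109 * 40.1
  = 0.4371 m^2/s.

0.4371


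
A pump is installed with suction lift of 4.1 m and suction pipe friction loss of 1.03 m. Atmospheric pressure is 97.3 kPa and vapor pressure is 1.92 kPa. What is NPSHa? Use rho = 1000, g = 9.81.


NPSHa = p_atm/(rho*g) - z_s - hf_s - p_vap/(rho*g).
p_atm/(rho*g) = 97.3*1000 / (1000*9.81) = 9.918 m.
p_vap/(rho*g) = 1.92*1000 / (1000*9.81) = 0.196 m.
NPSHa = 9.918 - 4.1 - 1.03 - 0.196
      = 4.59 m.

4.59


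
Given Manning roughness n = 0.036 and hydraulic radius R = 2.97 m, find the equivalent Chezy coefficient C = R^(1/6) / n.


The Chezy coefficient relates to Manning's n through C = R^(1/6) / n.
R^(1/6) = 2.97^(1/6) = 1.198927.
C = 1.198927 / 0.036 = 33.3 m^(1/2)/s.

33.3


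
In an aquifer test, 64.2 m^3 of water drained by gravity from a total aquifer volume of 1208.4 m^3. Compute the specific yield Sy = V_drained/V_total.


Specific yield Sy = Volume drained / Total volume.
Sy = 64.2 / 1208.4
   = 0.0531.

0.0531


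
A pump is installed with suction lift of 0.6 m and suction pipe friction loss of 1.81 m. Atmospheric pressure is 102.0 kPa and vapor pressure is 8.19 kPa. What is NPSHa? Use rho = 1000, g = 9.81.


NPSHa = p_atm/(rho*g) - z_s - hf_s - p_vap/(rho*g).
p_atm/(rho*g) = 102.0*1000 / (1000*9.81) = 10.398 m.
p_vap/(rho*g) = 8.19*1000 / (1000*9.81) = 0.835 m.
NPSHa = 10.398 - 0.6 - 1.81 - 0.835
      = 7.15 m.

7.15


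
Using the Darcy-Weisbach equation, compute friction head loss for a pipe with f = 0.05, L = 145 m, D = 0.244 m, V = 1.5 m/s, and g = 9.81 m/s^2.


Darcy-Weisbach equation: h_f = f * (L/D) * V^2/(2g).
f * L/D = 0.05 * 145/0.244 = 29.7131.
V^2/(2g) = 1.5^2 / (2*9.81) = 2.25 / 19.62 = 0.1147 m.
h_f = 29.7131 * 0.1147 = 3.407 m.

3.407


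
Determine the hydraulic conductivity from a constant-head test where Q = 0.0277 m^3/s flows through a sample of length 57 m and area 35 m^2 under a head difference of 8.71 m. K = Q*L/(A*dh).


From K = Q*L / (A*dh):
Numerator: Q*L = 0.0277 * 57 = 1.5789.
Denominator: A*dh = 35 * 8.71 = 304.85.
K = 1.5789 / 304.85 = 0.005179 m/s.

0.005179


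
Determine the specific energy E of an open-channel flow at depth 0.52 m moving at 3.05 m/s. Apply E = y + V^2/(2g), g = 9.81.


Specific energy E = y + V^2/(2g).
Velocity head = V^2/(2g) = 3.05^2 / (2*9.81) = 9.3025 / 19.62 = 0.4741 m.
E = 0.52 + 0.4741 = 0.9941 m.

0.9941


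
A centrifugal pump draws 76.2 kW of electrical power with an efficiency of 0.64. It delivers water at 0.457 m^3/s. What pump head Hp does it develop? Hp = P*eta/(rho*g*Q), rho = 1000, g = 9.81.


Pump head formula: Hp = P * eta / (rho * g * Q).
Numerator: P * eta = 76.2 * 1000 * 0.64 = 48768.0 W.
Denominator: rho * g * Q = 1000 * 9.81 * 0.457 = 4483.17.
Hp = 48768.0 / 4483.17 = 10.88 m.

10.88


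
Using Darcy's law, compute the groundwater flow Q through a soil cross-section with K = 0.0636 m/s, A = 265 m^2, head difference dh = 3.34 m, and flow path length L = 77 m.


Darcy's law: Q = K * A * i, where i = dh/L.
Hydraulic gradient i = 3.34 / 77 = 0.043377.
Q = 0.0636 * 265 * 0.043377
  = 0.7311 m^3/s.

0.7311


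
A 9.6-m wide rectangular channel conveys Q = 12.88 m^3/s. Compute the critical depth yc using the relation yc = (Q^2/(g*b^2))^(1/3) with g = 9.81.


Using yc = (Q^2 / (g * b^2))^(1/3):
Q^2 = 12.88^2 = 165.89.
g * b^2 = 9.81 * 9.6^2 = 9.81 * 92.16 = 904.09.
Q^2 / (g*b^2) = 165.89 / 904.09 = 0.1835.
yc = 0.1835^(1/3) = 0.5683 m.

0.5683


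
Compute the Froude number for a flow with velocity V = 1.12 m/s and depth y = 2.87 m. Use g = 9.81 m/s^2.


The Froude number is defined as Fr = V / sqrt(g*y).
g*y = 9.81 * 2.87 = 28.1547.
sqrt(g*y) = sqrt(28.1547) = 5.3061.
Fr = 1.12 / 5.3061 = 0.2111.

0.2111


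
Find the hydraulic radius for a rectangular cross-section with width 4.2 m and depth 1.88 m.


For a rectangular section:
Flow area A = b * y = 4.2 * 1.88 = 7.9 m^2.
Wetted perimeter P = b + 2y = 4.2 + 2*1.88 = 7.96 m.
Hydraulic radius R = A/P = 7.9 / 7.96 = 0.992 m.

0.992


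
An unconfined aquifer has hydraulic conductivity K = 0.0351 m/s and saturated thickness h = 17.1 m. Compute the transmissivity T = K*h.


Transmissivity is defined as T = K * h.
T = 0.0351 * 17.1
  = 0.6002 m^2/s.

0.6002


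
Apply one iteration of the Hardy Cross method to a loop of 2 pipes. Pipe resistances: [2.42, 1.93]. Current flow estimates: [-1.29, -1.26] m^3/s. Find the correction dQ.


Numerator terms (r*Q*|Q|): 2.42*-1.29*|-1.29| = -4.0271; 1.93*-1.26*|-1.26| = -3.0641.
Sum of numerator = -7.0912.
Denominator terms (r*|Q|): 2.42*|-1.29| = 3.1218; 1.93*|-1.26| = 2.4318.
2 * sum of denominator = 2 * 5.5536 = 11.1072.
dQ = --7.0912 / 11.1072 = 0.6384 m^3/s.

0.6384


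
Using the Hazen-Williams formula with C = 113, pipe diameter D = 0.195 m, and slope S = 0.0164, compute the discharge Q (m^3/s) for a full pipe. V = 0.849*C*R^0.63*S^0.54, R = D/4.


For a full circular pipe, R = D/4 = 0.195/4 = 0.0488 m.
V = 0.849 * 113 * 0.0488^0.63 * 0.0164^0.54
  = 0.849 * 113 * 0.149082 * 0.108646
  = 1.5539 m/s.
Pipe area A = pi*D^2/4 = pi*0.195^2/4 = 0.0299 m^2.
Q = A * V = 0.0299 * 1.5539 = 0.0464 m^3/s.

0.0464


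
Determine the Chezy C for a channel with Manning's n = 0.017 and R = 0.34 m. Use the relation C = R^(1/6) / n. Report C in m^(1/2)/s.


The Chezy coefficient relates to Manning's n through C = R^(1/6) / n.
R^(1/6) = 0.34^(1/6) = 0.835436.
C = 0.835436 / 0.017 = 49.14 m^(1/2)/s.

49.14


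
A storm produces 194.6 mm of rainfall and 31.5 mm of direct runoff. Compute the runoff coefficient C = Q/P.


The runoff coefficient C = runoff depth / rainfall depth.
C = 31.5 / 194.6
  = 0.1619.

0.1619


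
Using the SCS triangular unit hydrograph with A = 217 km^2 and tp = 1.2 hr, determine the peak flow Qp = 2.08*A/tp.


SCS formula: Qp = 2.08 * A / tp.
Qp = 2.08 * 217 / 1.2
   = 451.36 / 1.2
   = 376.13 m^3/s per cm.

376.13


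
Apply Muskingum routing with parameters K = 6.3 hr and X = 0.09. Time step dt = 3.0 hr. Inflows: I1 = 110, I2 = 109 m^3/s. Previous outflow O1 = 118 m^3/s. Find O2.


Muskingum coefficients:
denom = 2*K*(1-X) + dt = 2*6.3*(1-0.09) + 3.0 = 14.466.
C0 = (dt - 2*K*X)/denom = (3.0 - 2*6.3*0.09)/14.466 = 0.129.
C1 = (dt + 2*K*X)/denom = (3.0 + 2*6.3*0.09)/14.466 = 0.2858.
C2 = (2*K*(1-X) - dt)/denom = 0.5852.
O2 = C0*I2 + C1*I1 + C2*O1
   = 0.129*109 + 0.2858*110 + 0.5852*118
   = 114.55 m^3/s.

114.55


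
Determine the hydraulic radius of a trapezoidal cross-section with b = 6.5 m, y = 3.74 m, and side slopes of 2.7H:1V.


For a trapezoidal section with side slope z:
A = (b + z*y)*y = (6.5 + 2.7*3.74)*3.74 = 62.077 m^2.
P = b + 2*y*sqrt(1 + z^2) = 6.5 + 2*3.74*sqrt(1 + 2.7^2) = 28.037 m.
R = A/P = 62.077 / 28.037 = 2.2141 m.

2.2141


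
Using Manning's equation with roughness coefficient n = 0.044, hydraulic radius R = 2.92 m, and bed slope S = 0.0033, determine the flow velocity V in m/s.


Manning's equation gives V = (1/n) * R^(2/3) * S^(1/2).
First, compute R^(2/3) = 2.92^(2/3) = 2.0429.
Next, S^(1/2) = 0.0033^(1/2) = 0.057446.
Then 1/n = 1/0.044 = 22.73.
V = 22.73 * 2.0429 * 0.057446 = 2.6672 m/s.

2.6672


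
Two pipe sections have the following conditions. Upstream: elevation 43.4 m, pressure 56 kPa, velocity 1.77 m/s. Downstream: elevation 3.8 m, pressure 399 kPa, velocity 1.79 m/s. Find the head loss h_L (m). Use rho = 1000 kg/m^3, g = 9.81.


Total head at each section: H = z + p/(rho*g) + V^2/(2g).
H1 = 43.4 + 56*1000/(1000*9.81) + 1.77^2/(2*9.81)
   = 43.4 + 5.708 + 0.1597
   = 49.268 m.
H2 = 3.8 + 399*1000/(1000*9.81) + 1.79^2/(2*9.81)
   = 3.8 + 40.673 + 0.1633
   = 44.636 m.
h_L = H1 - H2 = 49.268 - 44.636 = 4.632 m.

4.632


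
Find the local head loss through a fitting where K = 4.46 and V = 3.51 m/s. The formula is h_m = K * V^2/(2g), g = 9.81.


Minor loss formula: h_m = K * V^2/(2g).
V^2 = 3.51^2 = 12.3201.
V^2/(2g) = 12.3201 / 19.62 = 0.6279 m.
h_m = 4.46 * 0.6279 = 2.8006 m.

2.8006


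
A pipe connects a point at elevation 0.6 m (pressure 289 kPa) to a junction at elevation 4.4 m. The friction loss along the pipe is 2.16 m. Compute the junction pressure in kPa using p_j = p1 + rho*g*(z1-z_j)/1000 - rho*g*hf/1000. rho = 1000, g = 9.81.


Junction pressure: p_j = p1 + rho*g*(z1 - z_j)/1000 - rho*g*hf/1000.
Elevation term = 1000*9.81*(0.6 - 4.4)/1000 = -37.278 kPa.
Friction term = 1000*9.81*2.16/1000 = 21.19 kPa.
p_j = 289 + -37.278 - 21.19 = 230.53 kPa.

230.53


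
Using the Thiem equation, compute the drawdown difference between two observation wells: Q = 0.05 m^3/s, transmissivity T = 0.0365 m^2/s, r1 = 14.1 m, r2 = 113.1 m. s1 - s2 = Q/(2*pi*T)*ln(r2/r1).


Thiem equation: s1 - s2 = Q/(2*pi*T) * ln(r2/r1).
ln(r2/r1) = ln(113.1/14.1) = 2.0821.
Q/(2*pi*T) = 0.05 / (2*pi*0.0365) = 0.05 / 0.2293 = 0.218.
s1 - s2 = 0.218 * 2.0821 = 0.4539 m.

0.4539


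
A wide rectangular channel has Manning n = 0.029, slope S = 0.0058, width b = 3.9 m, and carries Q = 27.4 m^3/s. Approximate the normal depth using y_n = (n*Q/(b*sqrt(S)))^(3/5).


We use the wide-channel approximation y_n = (n*Q/(b*sqrt(S)))^(3/5).
sqrt(S) = sqrt(0.0058) = 0.076158.
Numerator: n*Q = 0.029 * 27.4 = 0.7946.
Denominator: b*sqrt(S) = 3.9 * 0.076158 = 0.297016.
arg = 2.6753.
y_n = 2.6753^(3/5) = 1.8048 m.

1.8048


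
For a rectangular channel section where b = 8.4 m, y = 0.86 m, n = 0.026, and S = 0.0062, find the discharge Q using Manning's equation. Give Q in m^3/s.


For a rectangular channel, the cross-sectional area A = b * y = 8.4 * 0.86 = 7.22 m^2.
The wetted perimeter P = b + 2y = 8.4 + 2*0.86 = 10.12 m.
Hydraulic radius R = A/P = 7.22/10.12 = 0.7138 m.
Velocity V = (1/n)*R^(2/3)*S^(1/2) = (1/0.026)*0.7138^(2/3)*0.0062^(1/2) = 2.4189 m/s.
Discharge Q = A * V = 7.22 * 2.4189 = 17.474 m^3/s.

17.474


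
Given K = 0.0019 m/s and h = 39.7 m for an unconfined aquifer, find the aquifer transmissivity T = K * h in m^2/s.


Transmissivity is defined as T = K * h.
T = 0.0019 * 39.7
  = 0.0754 m^2/s.

0.0754


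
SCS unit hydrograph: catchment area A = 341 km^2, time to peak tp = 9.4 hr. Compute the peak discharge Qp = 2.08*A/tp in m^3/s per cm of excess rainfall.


SCS formula: Qp = 2.08 * A / tp.
Qp = 2.08 * 341 / 9.4
   = 709.28 / 9.4
   = 75.46 m^3/s per cm.

75.46


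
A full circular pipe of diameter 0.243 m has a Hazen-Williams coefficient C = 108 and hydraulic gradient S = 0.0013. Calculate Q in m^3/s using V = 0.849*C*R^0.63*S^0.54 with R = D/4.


For a full circular pipe, R = D/4 = 0.243/4 = 0.0607 m.
V = 0.849 * 108 * 0.0607^0.63 * 0.0013^0.54
  = 0.849 * 108 * 0.171251 * 0.027639
  = 0.434 m/s.
Pipe area A = pi*D^2/4 = pi*0.243^2/4 = 0.0464 m^2.
Q = A * V = 0.0464 * 0.434 = 0.0201 m^3/s.

0.0201


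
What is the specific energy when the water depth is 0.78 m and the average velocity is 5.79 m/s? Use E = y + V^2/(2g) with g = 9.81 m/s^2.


Specific energy E = y + V^2/(2g).
Velocity head = V^2/(2g) = 5.79^2 / (2*9.81) = 33.5241 / 19.62 = 1.7087 m.
E = 0.78 + 1.7087 = 2.4887 m.

2.4887


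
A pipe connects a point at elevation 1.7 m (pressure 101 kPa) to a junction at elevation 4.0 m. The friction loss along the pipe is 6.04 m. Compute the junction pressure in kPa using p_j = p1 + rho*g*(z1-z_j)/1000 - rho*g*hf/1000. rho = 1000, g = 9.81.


Junction pressure: p_j = p1 + rho*g*(z1 - z_j)/1000 - rho*g*hf/1000.
Elevation term = 1000*9.81*(1.7 - 4.0)/1000 = -22.563 kPa.
Friction term = 1000*9.81*6.04/1000 = 59.252 kPa.
p_j = 101 + -22.563 - 59.252 = 19.18 kPa.

19.18


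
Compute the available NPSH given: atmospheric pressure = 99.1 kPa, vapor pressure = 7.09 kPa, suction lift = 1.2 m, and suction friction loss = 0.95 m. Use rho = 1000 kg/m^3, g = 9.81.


NPSHa = p_atm/(rho*g) - z_s - hf_s - p_vap/(rho*g).
p_atm/(rho*g) = 99.1*1000 / (1000*9.81) = 10.102 m.
p_vap/(rho*g) = 7.09*1000 / (1000*9.81) = 0.723 m.
NPSHa = 10.102 - 1.2 - 0.95 - 0.723
      = 7.23 m.

7.23


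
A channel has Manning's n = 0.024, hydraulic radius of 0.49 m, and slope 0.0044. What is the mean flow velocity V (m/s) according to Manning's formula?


Manning's equation gives V = (1/n) * R^(2/3) * S^(1/2).
First, compute R^(2/3) = 0.49^(2/3) = 0.6215.
Next, S^(1/2) = 0.0044^(1/2) = 0.066332.
Then 1/n = 1/0.024 = 41.67.
V = 41.67 * 0.6215 * 0.066332 = 1.7178 m/s.

1.7178


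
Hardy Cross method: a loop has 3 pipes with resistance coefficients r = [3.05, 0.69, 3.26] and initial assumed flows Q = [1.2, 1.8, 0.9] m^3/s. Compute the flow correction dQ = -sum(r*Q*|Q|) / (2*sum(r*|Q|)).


Numerator terms (r*Q*|Q|): 3.05*1.2*|1.2| = 4.392; 0.69*1.8*|1.8| = 2.2356; 3.26*0.9*|0.9| = 2.6406.
Sum of numerator = 9.2682.
Denominator terms (r*|Q|): 3.05*|1.2| = 3.66; 0.69*|1.8| = 1.242; 3.26*|0.9| = 2.934.
2 * sum of denominator = 2 * 7.836 = 15.672.
dQ = -9.2682 / 15.672 = -0.5914 m^3/s.

-0.5914


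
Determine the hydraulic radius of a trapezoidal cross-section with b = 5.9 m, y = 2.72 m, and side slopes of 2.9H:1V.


For a trapezoidal section with side slope z:
A = (b + z*y)*y = (5.9 + 2.9*2.72)*2.72 = 37.503 m^2.
P = b + 2*y*sqrt(1 + z^2) = 5.9 + 2*2.72*sqrt(1 + 2.9^2) = 22.588 m.
R = A/P = 37.503 / 22.588 = 1.6604 m.

1.6604


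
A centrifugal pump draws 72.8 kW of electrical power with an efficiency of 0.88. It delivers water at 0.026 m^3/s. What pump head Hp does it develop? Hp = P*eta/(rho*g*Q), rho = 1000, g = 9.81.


Pump head formula: Hp = P * eta / (rho * g * Q).
Numerator: P * eta = 72.8 * 1000 * 0.88 = 64064.0 W.
Denominator: rho * g * Q = 1000 * 9.81 * 0.026 = 255.06.
Hp = 64064.0 / 255.06 = 251.17 m.

251.17


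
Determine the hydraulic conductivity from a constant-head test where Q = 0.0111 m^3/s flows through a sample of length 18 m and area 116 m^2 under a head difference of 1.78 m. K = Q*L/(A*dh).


From K = Q*L / (A*dh):
Numerator: Q*L = 0.0111 * 18 = 0.1998.
Denominator: A*dh = 116 * 1.78 = 206.48.
K = 0.1998 / 206.48 = 0.000968 m/s.

0.000968


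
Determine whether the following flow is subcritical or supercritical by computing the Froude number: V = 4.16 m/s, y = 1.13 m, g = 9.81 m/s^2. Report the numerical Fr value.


The Froude number is defined as Fr = V / sqrt(g*y).
g*y = 9.81 * 1.13 = 11.0853.
sqrt(g*y) = sqrt(11.0853) = 3.3295.
Fr = 4.16 / 3.3295 = 1.2495.
Since Fr > 1, the flow is supercritical.

1.2495


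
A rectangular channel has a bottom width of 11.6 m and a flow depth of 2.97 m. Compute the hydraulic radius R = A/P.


For a rectangular section:
Flow area A = b * y = 11.6 * 2.97 = 34.45 m^2.
Wetted perimeter P = b + 2y = 11.6 + 2*2.97 = 17.54 m.
Hydraulic radius R = A/P = 34.45 / 17.54 = 1.9642 m.

1.9642


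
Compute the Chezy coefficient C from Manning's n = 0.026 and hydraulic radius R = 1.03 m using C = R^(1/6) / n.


The Chezy coefficient relates to Manning's n through C = R^(1/6) / n.
R^(1/6) = 1.03^(1/6) = 1.004939.
C = 1.004939 / 0.026 = 38.65 m^(1/2)/s.

38.65


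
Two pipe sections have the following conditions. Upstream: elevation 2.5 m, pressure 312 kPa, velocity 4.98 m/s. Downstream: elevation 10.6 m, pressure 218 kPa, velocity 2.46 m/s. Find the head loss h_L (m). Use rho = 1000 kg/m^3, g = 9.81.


Total head at each section: H = z + p/(rho*g) + V^2/(2g).
H1 = 2.5 + 312*1000/(1000*9.81) + 4.98^2/(2*9.81)
   = 2.5 + 31.804 + 1.264
   = 35.568 m.
H2 = 10.6 + 218*1000/(1000*9.81) + 2.46^2/(2*9.81)
   = 10.6 + 22.222 + 0.3084
   = 33.131 m.
h_L = H1 - H2 = 35.568 - 33.131 = 2.438 m.

2.438


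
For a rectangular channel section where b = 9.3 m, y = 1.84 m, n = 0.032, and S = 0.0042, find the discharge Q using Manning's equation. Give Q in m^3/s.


For a rectangular channel, the cross-sectional area A = b * y = 9.3 * 1.84 = 17.11 m^2.
The wetted perimeter P = b + 2y = 9.3 + 2*1.84 = 12.98 m.
Hydraulic radius R = A/P = 17.11/12.98 = 1.3183 m.
Velocity V = (1/n)*R^(2/3)*S^(1/2) = (1/0.032)*1.3183^(2/3)*0.0042^(1/2) = 2.435 m/s.
Discharge Q = A * V = 17.11 * 2.435 = 41.667 m^3/s.

41.667


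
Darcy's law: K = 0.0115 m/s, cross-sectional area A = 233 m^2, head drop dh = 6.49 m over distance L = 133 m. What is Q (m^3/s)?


Darcy's law: Q = K * A * i, where i = dh/L.
Hydraulic gradient i = 6.49 / 133 = 0.048797.
Q = 0.0115 * 233 * 0.048797
  = 0.1308 m^3/s.

0.1308


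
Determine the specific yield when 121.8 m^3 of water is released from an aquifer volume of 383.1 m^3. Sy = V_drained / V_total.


Specific yield Sy = Volume drained / Total volume.
Sy = 121.8 / 383.1
   = 0.3179.

0.3179


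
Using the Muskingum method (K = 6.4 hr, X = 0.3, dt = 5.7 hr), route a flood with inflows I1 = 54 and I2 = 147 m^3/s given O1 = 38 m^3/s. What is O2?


Muskingum coefficients:
denom = 2*K*(1-X) + dt = 2*6.4*(1-0.3) + 5.7 = 14.66.
C0 = (dt - 2*K*X)/denom = (5.7 - 2*6.4*0.3)/14.66 = 0.1269.
C1 = (dt + 2*K*X)/denom = (5.7 + 2*6.4*0.3)/14.66 = 0.6508.
C2 = (2*K*(1-X) - dt)/denom = 0.2224.
O2 = C0*I2 + C1*I1 + C2*O1
   = 0.1269*147 + 0.6508*54 + 0.2224*38
   = 62.24 m^3/s.

62.24


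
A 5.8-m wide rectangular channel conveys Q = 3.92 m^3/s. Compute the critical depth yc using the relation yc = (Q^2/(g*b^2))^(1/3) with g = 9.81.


Using yc = (Q^2 / (g * b^2))^(1/3):
Q^2 = 3.92^2 = 15.37.
g * b^2 = 9.81 * 5.8^2 = 9.81 * 33.64 = 330.01.
Q^2 / (g*b^2) = 15.37 / 330.01 = 0.0466.
yc = 0.0466^(1/3) = 0.3598 m.

0.3598


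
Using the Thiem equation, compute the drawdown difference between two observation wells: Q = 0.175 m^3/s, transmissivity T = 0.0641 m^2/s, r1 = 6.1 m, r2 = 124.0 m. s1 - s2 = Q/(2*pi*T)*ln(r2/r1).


Thiem equation: s1 - s2 = Q/(2*pi*T) * ln(r2/r1).
ln(r2/r1) = ln(124.0/6.1) = 3.012.
Q/(2*pi*T) = 0.175 / (2*pi*0.0641) = 0.175 / 0.4028 = 0.4345.
s1 - s2 = 0.4345 * 3.012 = 1.3087 m.

1.3087


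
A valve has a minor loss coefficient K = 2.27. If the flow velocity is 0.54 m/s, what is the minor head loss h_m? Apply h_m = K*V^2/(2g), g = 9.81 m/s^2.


Minor loss formula: h_m = K * V^2/(2g).
V^2 = 0.54^2 = 0.2916.
V^2/(2g) = 0.2916 / 19.62 = 0.0149 m.
h_m = 2.27 * 0.0149 = 0.0337 m.

0.0337


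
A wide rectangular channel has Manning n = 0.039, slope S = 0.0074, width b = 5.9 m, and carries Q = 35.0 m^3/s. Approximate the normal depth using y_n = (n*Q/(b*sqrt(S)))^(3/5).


We use the wide-channel approximation y_n = (n*Q/(b*sqrt(S)))^(3/5).
sqrt(S) = sqrt(0.0074) = 0.086023.
Numerator: n*Q = 0.039 * 35.0 = 1.365.
Denominator: b*sqrt(S) = 5.9 * 0.086023 = 0.507536.
arg = 2.6895.
y_n = 2.6895^(3/5) = 1.8105 m.

1.8105


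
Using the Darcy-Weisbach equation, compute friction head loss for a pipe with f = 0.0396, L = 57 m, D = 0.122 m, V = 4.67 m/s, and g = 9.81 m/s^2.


Darcy-Weisbach equation: h_f = f * (L/D) * V^2/(2g).
f * L/D = 0.0396 * 57/0.122 = 18.5016.
V^2/(2g) = 4.67^2 / (2*9.81) = 21.8089 / 19.62 = 1.1116 m.
h_f = 18.5016 * 1.1116 = 20.566 m.

20.566


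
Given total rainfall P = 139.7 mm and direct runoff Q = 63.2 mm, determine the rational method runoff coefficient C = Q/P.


The runoff coefficient C = runoff depth / rainfall depth.
C = 63.2 / 139.7
  = 0.4524.

0.4524


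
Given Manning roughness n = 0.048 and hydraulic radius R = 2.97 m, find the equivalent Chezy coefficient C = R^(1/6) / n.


The Chezy coefficient relates to Manning's n through C = R^(1/6) / n.
R^(1/6) = 2.97^(1/6) = 1.198927.
C = 1.198927 / 0.048 = 24.98 m^(1/2)/s.

24.98


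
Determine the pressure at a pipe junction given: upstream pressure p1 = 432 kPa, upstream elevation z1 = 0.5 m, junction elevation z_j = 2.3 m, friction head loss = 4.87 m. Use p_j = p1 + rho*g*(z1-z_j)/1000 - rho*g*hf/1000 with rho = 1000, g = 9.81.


Junction pressure: p_j = p1 + rho*g*(z1 - z_j)/1000 - rho*g*hf/1000.
Elevation term = 1000*9.81*(0.5 - 2.3)/1000 = -17.658 kPa.
Friction term = 1000*9.81*4.87/1000 = 47.775 kPa.
p_j = 432 + -17.658 - 47.775 = 366.57 kPa.

366.57


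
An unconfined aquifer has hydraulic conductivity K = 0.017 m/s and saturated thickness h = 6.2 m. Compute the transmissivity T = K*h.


Transmissivity is defined as T = K * h.
T = 0.017 * 6.2
  = 0.1054 m^2/s.

0.1054
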